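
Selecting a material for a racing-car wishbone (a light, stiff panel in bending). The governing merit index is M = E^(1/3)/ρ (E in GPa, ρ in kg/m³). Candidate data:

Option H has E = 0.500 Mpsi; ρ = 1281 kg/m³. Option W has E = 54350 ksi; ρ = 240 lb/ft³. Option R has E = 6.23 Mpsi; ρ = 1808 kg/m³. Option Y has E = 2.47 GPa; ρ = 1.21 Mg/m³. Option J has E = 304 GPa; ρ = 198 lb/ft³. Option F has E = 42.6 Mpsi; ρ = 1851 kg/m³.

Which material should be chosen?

After converting to SI:
  option H: E = 3.447 GPa, ρ = 1281 kg/m³
  option W: E = 374.7 GPa, ρ = 3844 kg/m³
  option R: E = 42.95 GPa, ρ = 1808 kg/m³
  option Y: E = 2.470 GPa, ρ = 1210 kg/m³
  option J: E = 304.0 GPa, ρ = 3172 kg/m³
  option F: E = 293.7 GPa, ρ = 1851 kg/m³
  option F: M = 3.59×10⁻³
  option J: M = 2.12×10⁻³
  option R: M = 1.94×10⁻³
  option W: M = 1.88×10⁻³
  option H: M = 1.18×10⁻³
  option Y: M = 1.12×10⁻³
Option F ranks first.

option F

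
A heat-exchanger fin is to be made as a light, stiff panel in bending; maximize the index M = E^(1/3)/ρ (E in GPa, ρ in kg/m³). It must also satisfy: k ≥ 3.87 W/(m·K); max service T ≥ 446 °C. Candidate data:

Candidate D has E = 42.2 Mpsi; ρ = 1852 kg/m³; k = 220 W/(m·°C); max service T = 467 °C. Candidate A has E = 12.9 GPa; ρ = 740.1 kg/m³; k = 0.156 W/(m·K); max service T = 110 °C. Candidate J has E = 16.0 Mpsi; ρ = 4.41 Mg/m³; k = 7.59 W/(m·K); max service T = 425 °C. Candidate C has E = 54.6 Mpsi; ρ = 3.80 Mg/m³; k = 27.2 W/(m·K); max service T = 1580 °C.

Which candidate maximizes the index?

Screen on constraints: k ≥ 3.87 W/(m·K); max service T ≥ 446 °C. Survivors: candidate D, candidate C.
In SI units:
  candidate D: E = 291.0 GPa, ρ = 1852 kg/m³
  candidate C: E = 376.5 GPa, ρ = 3800 kg/m³
  candidate D: M = 3.58×10⁻³
  candidate C: M = 1.90×10⁻³
Highest index: candidate D.

candidate D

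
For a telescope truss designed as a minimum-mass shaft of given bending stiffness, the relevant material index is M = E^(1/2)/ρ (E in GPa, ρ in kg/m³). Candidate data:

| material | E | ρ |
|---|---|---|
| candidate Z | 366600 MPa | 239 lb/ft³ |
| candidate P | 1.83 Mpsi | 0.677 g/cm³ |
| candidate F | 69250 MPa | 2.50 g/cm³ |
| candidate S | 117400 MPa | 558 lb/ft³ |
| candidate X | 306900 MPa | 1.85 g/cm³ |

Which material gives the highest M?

candidate X

Putting every candidate on a common basis:
  candidate Z: E = 366.6 GPa, ρ = 3828 kg/m³
  candidate P: E = 12.62 GPa, ρ = 677.0 kg/m³
  candidate F: E = 69.25 GPa, ρ = 2500 kg/m³
  candidate S: E = 117.4 GPa, ρ = 8938 kg/m³
  candidate X: E = 306.9 GPa, ρ = 1850 kg/m³
  candidate X: M = 9.47×10⁻³
  candidate P: M = 5.25×10⁻³
  candidate Z: M = 5.00×10⁻³
  candidate F: M = 3.33×10⁻³
  candidate S: M = 1.21×10⁻³
Candidate X has the largest M.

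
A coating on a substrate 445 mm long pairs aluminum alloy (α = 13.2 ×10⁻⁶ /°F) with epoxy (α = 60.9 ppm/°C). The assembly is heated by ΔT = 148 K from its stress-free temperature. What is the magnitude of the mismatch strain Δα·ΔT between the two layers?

5.50×10⁻³

aluminum alloy: α = 13.2×10⁻⁶/°F × 9/5 = 23.8×10⁻⁶/K.
Δα = |23.8 − 60.9|×10⁻⁶/K = 37.1×10⁻⁶/K.
Mismatch strain = Δα·ΔT = 37.1×10⁻⁶ × 148.0 = 5.50×10⁻³.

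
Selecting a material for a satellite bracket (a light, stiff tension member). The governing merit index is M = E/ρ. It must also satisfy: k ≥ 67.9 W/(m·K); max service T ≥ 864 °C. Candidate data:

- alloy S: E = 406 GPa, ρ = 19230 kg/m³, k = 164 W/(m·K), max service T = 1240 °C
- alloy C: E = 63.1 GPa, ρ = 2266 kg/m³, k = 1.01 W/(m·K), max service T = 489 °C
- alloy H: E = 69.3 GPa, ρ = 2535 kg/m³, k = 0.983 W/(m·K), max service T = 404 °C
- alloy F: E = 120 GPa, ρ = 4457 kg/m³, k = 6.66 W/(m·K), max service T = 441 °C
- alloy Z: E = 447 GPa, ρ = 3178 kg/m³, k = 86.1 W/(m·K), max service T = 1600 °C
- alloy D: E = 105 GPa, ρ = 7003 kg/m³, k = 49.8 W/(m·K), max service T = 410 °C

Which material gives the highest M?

alloy Z

Screen on constraints: k ≥ 67.9 W/(m·K); max service T ≥ 864 °C. Survivors: alloy S, alloy Z.
Computing M directly (units already consistent):
  alloy Z: M = 141 MN·m/kg
  alloy S: M = 21.1 MN·m/kg
The maximum is for alloy Z.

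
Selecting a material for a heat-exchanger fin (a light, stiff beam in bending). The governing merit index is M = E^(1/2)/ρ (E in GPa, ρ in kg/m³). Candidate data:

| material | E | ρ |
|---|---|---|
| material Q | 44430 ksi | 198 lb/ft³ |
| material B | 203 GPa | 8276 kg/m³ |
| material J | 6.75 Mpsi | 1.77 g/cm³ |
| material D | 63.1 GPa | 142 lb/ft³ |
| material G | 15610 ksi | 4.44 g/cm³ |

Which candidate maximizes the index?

material Q

Putting every candidate on a common basis:
  material Q: E = 306.3 GPa, ρ = 3172 kg/m³
  material B: E = 203.0 GPa, ρ = 8276 kg/m³
  material J: E = 46.54 GPa, ρ = 1770 kg/m³
  material D: E = 63.10 GPa, ρ = 2275 kg/m³
  material G: E = 107.6 GPa, ρ = 4440 kg/m³
  material Q: M = 5.52×10⁻³
  material J: M = 3.85×10⁻³
  material D: M = 3.49×10⁻³
  material G: M = 2.34×10⁻³
  material B: M = 1.72×10⁻³
Highest index: material Q.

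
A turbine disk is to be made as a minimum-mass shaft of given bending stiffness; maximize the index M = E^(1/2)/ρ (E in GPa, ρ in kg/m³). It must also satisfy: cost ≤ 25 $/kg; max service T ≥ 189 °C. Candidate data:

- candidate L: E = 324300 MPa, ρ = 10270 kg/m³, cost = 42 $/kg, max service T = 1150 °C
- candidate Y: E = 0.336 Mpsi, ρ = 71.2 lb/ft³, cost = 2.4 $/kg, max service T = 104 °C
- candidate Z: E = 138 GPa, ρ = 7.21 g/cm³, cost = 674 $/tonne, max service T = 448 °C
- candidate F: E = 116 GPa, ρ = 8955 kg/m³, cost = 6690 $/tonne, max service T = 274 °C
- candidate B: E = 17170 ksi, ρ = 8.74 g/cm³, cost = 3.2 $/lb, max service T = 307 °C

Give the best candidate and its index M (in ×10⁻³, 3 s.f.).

candidate Z, M = 1.63×10⁻³

Screen on constraints: cost ≤ 25 $/kg; max service T ≥ 189 °C. Survivors: candidate Z, candidate F, candidate B.
In SI units:
  candidate Z: E = 138.0 GPa, ρ = 7210 kg/m³
  candidate F: E = 116.0 GPa, ρ = 8955 kg/m³
  candidate B: E = 118.4 GPa, ρ = 8740 kg/m³
  candidate Z: M = 1.63×10⁻³
  candidate B: M = 1.24×10⁻³
  candidate F: M = 1.20×10⁻³
The maximum is for candidate Z.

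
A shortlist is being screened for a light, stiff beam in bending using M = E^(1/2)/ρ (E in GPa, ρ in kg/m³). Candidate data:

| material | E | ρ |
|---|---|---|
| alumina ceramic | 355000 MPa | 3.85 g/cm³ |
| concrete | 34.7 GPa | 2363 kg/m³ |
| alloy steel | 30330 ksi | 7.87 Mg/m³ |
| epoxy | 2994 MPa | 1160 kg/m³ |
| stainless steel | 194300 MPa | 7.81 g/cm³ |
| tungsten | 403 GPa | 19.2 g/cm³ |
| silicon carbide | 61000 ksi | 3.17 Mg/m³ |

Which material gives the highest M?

After converting to SI:
  alumina ceramic: E = 355.0 GPa, ρ = 3850 kg/m³
  concrete: E = 34.70 GPa, ρ = 2363 kg/m³
  alloy steel: E = 209.1 GPa, ρ = 7870 kg/m³
  epoxy: E = 2.994 GPa, ρ = 1160 kg/m³
  stainless steel: E = 194.3 GPa, ρ = 7810 kg/m³
  tungsten: E = 403.0 GPa, ρ = 19200 kg/m³
  silicon carbide: E = 420.6 GPa, ρ = 3170 kg/m³
  silicon carbide: M = 6.47×10⁻³
  alumina ceramic: M = 4.89×10⁻³
  concrete: M = 2.49×10⁻³
  alloy steel: M = 1.84×10⁻³
  stainless steel: M = 1.78×10⁻³
  epoxy: M = 1.49×10⁻³
  tungsten: M = 1.05×10⁻³
Silicon carbide has the largest M.

silicon carbide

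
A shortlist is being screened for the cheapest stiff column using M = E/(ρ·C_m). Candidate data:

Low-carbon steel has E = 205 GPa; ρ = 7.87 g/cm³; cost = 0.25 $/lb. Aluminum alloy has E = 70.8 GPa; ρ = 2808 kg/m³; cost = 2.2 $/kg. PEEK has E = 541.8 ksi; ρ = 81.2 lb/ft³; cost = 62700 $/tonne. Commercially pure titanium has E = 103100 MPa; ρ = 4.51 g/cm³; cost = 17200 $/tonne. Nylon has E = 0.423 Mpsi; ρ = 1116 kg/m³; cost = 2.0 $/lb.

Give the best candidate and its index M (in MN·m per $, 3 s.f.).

Putting every candidate on a common basis:
  low-carbon steel: E = 205.0 GPa, ρ = 7870 kg/m³, cost = 0.5511 $/kg
  aluminum alloy: E = 70.80 GPa, ρ = 2808 kg/m³, cost = 2.200 $/kg
  PEEK: E = 3.736 GPa, ρ = 1301 kg/m³, cost = 62.70 $/kg
  commercially pure titanium: E = 103.1 GPa, ρ = 4510 kg/m³, cost = 17.20 $/kg
  nylon: E = 2.916 GPa, ρ = 1116 kg/m³, cost = 4.409 $/kg
  low-carbon steel: M = 47.3 MN·m per $
  aluminum alloy: M = 11.5 MN·m per $
  commercially pure titanium: M = 1.33 MN·m per $
  nylon: M = 0.593 MN·m per $
  PEEK: M = 0.0458 MN·m per $
The maximum is for low-carbon steel.

low-carbon steel, M = 47.3 MN·m per $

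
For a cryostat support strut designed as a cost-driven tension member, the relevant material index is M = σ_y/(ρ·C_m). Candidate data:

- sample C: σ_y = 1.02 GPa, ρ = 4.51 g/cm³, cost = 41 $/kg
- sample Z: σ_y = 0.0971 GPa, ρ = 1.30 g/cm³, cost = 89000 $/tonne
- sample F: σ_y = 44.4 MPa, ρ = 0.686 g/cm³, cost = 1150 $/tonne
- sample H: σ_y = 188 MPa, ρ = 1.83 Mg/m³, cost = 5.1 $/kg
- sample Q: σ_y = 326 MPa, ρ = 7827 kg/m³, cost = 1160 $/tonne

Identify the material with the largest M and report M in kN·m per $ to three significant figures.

sample F, M = 56.3 kN·m per $

Convert each candidate to consistent units, then evaluate M:
  sample C: σ_y = 1020 MPa, ρ = 4510 kg/m³, cost = 41.00 $/kg
  sample Z: σ_y = 97.10 MPa, ρ = 1300 kg/m³, cost = 89.00 $/kg
  sample F: σ_y = 44.40 MPa, ρ = 686.0 kg/m³, cost = 1.150 $/kg
  sample H: σ_y = 188.0 MPa, ρ = 1830 kg/m³, cost = 5.100 $/kg
  sample Q: σ_y = 326.0 MPa, ρ = 7827 kg/m³, cost = 1.160 $/kg
  sample F: M = 56.3 kN·m per $
  sample Q: M = 35.9 kN·m per $
  sample H: M = 20.1 kN·m per $
  sample C: M = 5.52 kN·m per $
  sample Z: M = 0.839 kN·m per $
Highest index: sample F.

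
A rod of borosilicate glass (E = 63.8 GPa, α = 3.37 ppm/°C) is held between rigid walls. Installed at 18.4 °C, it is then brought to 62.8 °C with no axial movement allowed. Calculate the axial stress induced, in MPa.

ΔT = 44.40 K. Constrained thermal stress σ = E·α·ΔT = 63.80×10³ MPa × 3.37×10⁻⁶ × 44.40 = 9.55 MPa (compressive).

9.55 MPa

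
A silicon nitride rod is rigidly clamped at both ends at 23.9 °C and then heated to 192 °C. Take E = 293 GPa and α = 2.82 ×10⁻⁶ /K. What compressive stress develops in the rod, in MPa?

139 MPa

ΔT = 168.1 K. Constrained thermal stress σ = E·α·ΔT = 293.0×10³ MPa × 2.82×10⁻⁶ × 168.1 = 139 MPa (compressive).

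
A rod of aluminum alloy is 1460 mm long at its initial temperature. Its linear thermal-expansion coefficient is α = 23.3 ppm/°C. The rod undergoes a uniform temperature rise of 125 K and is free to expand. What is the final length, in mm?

ΔL = α·L₀·ΔT = 23.3×10⁻⁶ × 1460 mm × 125.0 K = 4.25 mm.
L = L₀ + ΔL = 1460 + 4.25 = 1464.3 mm.

1464.3 mm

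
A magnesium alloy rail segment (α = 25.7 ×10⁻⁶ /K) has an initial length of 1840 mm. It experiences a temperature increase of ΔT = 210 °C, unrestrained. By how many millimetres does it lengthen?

9.93 mm

ΔL = α·L₀·ΔT = 25.7×10⁻⁶ × 1840 mm × 210.0 K = 9.93 mm.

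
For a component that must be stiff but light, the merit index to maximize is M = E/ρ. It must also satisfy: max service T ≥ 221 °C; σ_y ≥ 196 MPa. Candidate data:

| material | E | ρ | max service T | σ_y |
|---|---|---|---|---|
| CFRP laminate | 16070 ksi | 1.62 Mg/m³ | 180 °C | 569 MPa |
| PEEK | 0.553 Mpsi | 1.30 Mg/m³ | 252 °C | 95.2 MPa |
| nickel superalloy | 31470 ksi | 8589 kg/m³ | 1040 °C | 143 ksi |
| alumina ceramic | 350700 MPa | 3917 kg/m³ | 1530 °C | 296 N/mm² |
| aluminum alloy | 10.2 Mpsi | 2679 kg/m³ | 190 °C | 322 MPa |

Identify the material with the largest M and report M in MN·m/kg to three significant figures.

Screen on constraints: max service T ≥ 221 °C; σ_y ≥ 196 MPa. Survivors: nickel superalloy, alumina ceramic.
After converting to SI:
  nickel superalloy: E = 217.0 GPa, ρ = 8589 kg/m³
  alumina ceramic: E = 350.7 GPa, ρ = 3917 kg/m³
  alumina ceramic: M = 89.5 MN·m/kg
  nickel superalloy: M = 25.3 MN·m/kg
Alumina ceramic has the largest M.

alumina ceramic, M = 89.5 MN·m/kg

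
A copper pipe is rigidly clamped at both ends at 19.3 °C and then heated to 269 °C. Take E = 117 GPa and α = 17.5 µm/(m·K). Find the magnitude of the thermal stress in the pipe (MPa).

ΔT = 249.7 K. Constrained thermal stress σ = E·α·ΔT = 117.0×10³ MPa × 17.5×10⁻⁶ × 249.7 = 511 MPa (compressive).

511 MPa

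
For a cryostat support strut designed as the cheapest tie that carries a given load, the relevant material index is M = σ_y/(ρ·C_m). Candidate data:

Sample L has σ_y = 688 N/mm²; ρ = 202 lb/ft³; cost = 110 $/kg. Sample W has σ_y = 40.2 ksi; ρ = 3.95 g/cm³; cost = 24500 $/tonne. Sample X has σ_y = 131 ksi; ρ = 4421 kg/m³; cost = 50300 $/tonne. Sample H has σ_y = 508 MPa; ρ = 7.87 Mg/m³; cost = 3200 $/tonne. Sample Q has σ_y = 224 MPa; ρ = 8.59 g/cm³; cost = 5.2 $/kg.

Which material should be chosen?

sample H

Putting every candidate on a common basis:
  sample L: σ_y = 688.0 MPa, ρ = 3236 kg/m³, cost = 110.0 $/kg
  sample W: σ_y = 277.2 MPa, ρ = 3950 kg/m³, cost = 24.50 $/kg
  sample X: σ_y = 903.2 MPa, ρ = 4421 kg/m³, cost = 50.30 $/kg
  sample H: σ_y = 508.0 MPa, ρ = 7870 kg/m³, cost = 3.200 $/kg
  sample Q: σ_y = 224.0 MPa, ρ = 8590 kg/m³, cost = 5.200 $/kg
  sample H: M = 20.2 kN·m per $
  sample Q: M = 5.01 kN·m per $
  sample X: M = 4.06 kN·m per $
  sample W: M = 2.86 kN·m per $
  sample L: M = 1.93 kN·m per $
Sample H has the largest M.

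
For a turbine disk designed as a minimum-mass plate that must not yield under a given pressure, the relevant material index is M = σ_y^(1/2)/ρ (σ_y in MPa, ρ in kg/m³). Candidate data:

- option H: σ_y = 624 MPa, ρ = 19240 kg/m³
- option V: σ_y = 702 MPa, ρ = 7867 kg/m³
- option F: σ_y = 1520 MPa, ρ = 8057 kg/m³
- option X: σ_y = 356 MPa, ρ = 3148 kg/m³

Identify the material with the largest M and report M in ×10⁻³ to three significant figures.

option X, M = 5.99×10⁻³

Computing M directly (units already consistent):
  option X: M = 5.99×10⁻³
  option F: M = 4.84×10⁻³
  option V: M = 3.37×10⁻³
  option H: M = 1.30×10⁻³
The maximum is for option X.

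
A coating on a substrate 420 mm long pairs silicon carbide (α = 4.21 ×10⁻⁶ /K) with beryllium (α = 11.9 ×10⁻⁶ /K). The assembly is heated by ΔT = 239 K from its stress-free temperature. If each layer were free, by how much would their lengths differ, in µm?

772 µm

Δα = |4.21 − 11.9|×10⁻⁶/K = 7.69×10⁻⁶/K.
ΔL_mismatch = Δα·L·ΔT = 7.69×10⁻⁶ × 420.0 mm × 239.0 K = 772 µm.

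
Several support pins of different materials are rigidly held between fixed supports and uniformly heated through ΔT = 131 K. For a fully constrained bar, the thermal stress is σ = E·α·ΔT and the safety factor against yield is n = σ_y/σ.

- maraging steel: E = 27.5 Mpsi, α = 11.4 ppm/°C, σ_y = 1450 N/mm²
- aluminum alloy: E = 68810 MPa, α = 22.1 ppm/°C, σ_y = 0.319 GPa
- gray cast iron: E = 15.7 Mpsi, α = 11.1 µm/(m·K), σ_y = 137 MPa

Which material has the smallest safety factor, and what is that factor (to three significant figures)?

gray cast iron, n = 0.870

Per material, after unit conversion:
  maraging steel: E = 189.6, α = 11.4, σ_y = 1450 → σ = 283 MPa, n = 5.12
  aluminum alloy: E = 68.81, α = 22.1, σ_y = 319.0 → σ = 199 MPa, n = 1.60
  gray cast iron: E = 108.2, α = 11.1, σ_y = 137.0 → σ = 157 MPa, n = 0.870
Gray cast iron has the lowest safety factor, n = 0.870.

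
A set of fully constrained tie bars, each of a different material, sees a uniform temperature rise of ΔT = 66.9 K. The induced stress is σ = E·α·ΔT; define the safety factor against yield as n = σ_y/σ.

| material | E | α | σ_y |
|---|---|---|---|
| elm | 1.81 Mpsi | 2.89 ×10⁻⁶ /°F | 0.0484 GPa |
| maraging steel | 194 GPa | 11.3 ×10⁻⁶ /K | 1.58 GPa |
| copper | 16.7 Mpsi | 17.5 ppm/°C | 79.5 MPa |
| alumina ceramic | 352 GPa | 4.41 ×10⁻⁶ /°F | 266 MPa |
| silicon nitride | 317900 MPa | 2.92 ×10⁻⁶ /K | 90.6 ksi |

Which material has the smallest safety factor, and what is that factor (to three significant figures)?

copper, n = 0.590

With everything in SI (GPa, ×10⁻⁶/K, MPa):
  elm: E = 12.48, α = 5.20, σ_y = 48.40 → σ = 4.34 MPa, n = 11.1
  maraging steel: E = 194.0, α = 11.3, σ_y = 1580 → σ = 147 MPa, n = 10.8
  copper: E = 115.1, α = 17.5, σ_y = 79.50 → σ = 135 MPa, n = 0.590
  alumina ceramic: E = 352.0, α = 7.94, σ_y = 266.0 → σ = 187 MPa, n = 1.42
  silicon nitride: E = 317.9, α = 2.92, σ_y = 624.7 → σ = 62.1 MPa, n = 10.1
Copper has the lowest safety factor, n = 0.590.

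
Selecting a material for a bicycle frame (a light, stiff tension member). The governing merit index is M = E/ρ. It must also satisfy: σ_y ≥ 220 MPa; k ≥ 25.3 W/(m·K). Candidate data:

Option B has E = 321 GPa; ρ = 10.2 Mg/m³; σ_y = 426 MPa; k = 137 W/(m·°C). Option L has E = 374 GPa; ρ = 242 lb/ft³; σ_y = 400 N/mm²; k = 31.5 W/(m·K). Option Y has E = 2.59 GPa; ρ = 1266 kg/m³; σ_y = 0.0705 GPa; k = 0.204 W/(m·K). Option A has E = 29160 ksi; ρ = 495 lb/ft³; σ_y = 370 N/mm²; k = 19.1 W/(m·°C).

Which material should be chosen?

Screen on constraints: σ_y ≥ 220 MPa; k ≥ 25.3 W/(m·K). Survivors: option B, option L.
Convert each candidate to consistent units, then evaluate M:
  option B: E = 321.0 GPa, ρ = 10200 kg/m³
  option L: E = 374.0 GPa, ρ = 3876 kg/m³
  option L: M = 96.5 MN·m/kg
  option B: M = 31.5 MN·m/kg
Option L ranks first.

option L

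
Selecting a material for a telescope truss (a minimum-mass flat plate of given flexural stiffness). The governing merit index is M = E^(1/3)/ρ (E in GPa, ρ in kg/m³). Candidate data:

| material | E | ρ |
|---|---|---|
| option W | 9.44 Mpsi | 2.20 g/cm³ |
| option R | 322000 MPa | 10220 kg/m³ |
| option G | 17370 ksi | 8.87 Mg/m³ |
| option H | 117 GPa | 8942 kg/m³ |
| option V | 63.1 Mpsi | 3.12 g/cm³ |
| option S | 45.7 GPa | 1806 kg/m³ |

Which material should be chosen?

option V

Convert each candidate to consistent units, then evaluate M:
  option W: E = 65.09 GPa, ρ = 2200 kg/m³
  option R: E = 322.0 GPa, ρ = 10220 kg/m³
  option G: E = 119.8 GPa, ρ = 8870 kg/m³
  option H: E = 117.0 GPa, ρ = 8942 kg/m³
  option V: E = 435.1 GPa, ρ = 3120 kg/m³
  option S: E = 45.70 GPa, ρ = 1806 kg/m³
  option V: M = 2.43×10⁻³
  option S: M = 1.98×10⁻³
  option W: M = 1.83×10⁻³
  option R: M = 0.671×10⁻³
  option G: M = 0.556×10⁻³
  option H: M = 0.547×10⁻³
Option V ranks first.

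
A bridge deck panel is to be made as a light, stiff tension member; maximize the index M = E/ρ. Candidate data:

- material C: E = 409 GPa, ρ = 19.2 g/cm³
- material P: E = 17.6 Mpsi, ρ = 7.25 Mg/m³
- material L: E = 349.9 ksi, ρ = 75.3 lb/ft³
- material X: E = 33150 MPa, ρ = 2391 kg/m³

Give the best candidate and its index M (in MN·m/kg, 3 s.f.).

material C, M = 21.3 MN·m/kg

In SI units:
  material C: E = 409.0 GPa, ρ = 19200 kg/m³
  material P: E = 121.3 GPa, ρ = 7250 kg/m³
  material L: E = 2.412 GPa, ρ = 1206 kg/m³
  material X: E = 33.15 GPa, ρ = 2391 kg/m³
  material C: M = 21.3 MN·m/kg
  material P: M = 16.7 MN·m/kg
  material X: M = 13.9 MN·m/kg
  material L: M = 2.00 MN·m/kg
The maximum is for material C.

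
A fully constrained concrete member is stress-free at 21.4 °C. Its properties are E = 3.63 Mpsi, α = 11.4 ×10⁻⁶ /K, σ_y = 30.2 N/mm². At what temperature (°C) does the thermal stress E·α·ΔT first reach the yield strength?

127 °C

E = 3.63 Mpsi = 25.03 GPa.
σ_y = 30.2 N/mm² = 30.20 MPa.
E·α·ΔT = 30.20 MPa ⇒ ΔT = 30.20 / (25.03×10³ × 11.4×10⁻⁶) = 105.8 K.
T = 21.4 + 105.8 = 127.2 °C.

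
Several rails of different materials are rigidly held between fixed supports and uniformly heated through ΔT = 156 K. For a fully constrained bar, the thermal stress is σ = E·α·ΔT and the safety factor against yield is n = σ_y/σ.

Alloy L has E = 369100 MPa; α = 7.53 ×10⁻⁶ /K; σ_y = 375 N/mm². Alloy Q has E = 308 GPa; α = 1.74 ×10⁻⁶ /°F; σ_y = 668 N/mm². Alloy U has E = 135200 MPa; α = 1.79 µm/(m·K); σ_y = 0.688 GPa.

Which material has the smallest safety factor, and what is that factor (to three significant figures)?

With everything in SI (GPa, ×10⁻⁶/K, MPa):
  alloy L: E = 369.1, α = 7.53, σ_y = 375.0 → σ = 434 MPa, n = 0.865
  alloy Q: E = 308.0, α = 3.13, σ_y = 668.0 → σ = 150 MPa, n = 4.44
  alloy U: E = 135.2, α = 1.79, σ_y = 688.0 → σ = 37.8 MPa, n = 18.2
Smallest n: alloy L with n = 0.865.

alloy L, n = 0.865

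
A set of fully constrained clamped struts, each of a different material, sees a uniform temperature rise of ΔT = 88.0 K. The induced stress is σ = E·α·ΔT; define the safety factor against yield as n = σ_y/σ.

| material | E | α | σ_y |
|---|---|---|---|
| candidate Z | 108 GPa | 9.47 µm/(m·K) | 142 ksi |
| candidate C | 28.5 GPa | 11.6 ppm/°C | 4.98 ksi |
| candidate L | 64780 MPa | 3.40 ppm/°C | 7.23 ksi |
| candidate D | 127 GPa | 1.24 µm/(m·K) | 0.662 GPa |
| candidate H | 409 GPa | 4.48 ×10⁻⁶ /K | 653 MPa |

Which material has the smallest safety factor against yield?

Converting E to GPa, α to ×10⁻⁶/K, σ_y to MPa, then σ and n for each:
  candidate Z: E = 108.0, α = 9.47, σ_y = 979.1 → σ = 90.0 MPa, n = 10.9
  candidate C: E = 28.50, α = 11.6, σ_y = 34.34 → σ = 29.1 MPa, n = 1.18
  candidate L: E = 64.78, α = 3.40, σ_y = 49.85 → σ = 19.4 MPa, n = 2.57
  candidate D: E = 127.0, α = 1.24, σ_y = 662.0 → σ = 13.9 MPa, n = 47.8
  candidate H: E = 409.0, α = 4.48, σ_y = 653.0 → σ = 161 MPa, n = 4.05
Candidate C has the lowest safety factor, n = 1.18.

candidate C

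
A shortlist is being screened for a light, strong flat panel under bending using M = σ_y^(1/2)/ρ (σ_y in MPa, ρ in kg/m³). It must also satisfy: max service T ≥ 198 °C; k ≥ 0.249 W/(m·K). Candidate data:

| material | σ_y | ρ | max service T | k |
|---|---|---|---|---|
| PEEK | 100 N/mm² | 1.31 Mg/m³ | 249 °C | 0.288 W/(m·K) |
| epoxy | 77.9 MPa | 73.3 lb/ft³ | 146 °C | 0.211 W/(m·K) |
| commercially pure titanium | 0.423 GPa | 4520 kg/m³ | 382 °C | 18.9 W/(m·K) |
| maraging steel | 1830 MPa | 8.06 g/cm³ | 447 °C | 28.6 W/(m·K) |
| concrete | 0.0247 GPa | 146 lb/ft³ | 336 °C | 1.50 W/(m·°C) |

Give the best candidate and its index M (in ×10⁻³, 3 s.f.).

PEEK, M = 7.63×10⁻³

Screen on constraints: max service T ≥ 198 °C; k ≥ 0.249 W/(m·K). Survivors: PEEK, commercially pure titanium, maraging steel, concrete.
Putting every candidate on a common basis:
  PEEK: σ_y = 100.0 MPa, ρ = 1310 kg/m³
  commercially pure titanium: σ_y = 423.0 MPa, ρ = 4520 kg/m³
  maraging steel: σ_y = 1830 MPa, ρ = 8060 kg/m³
  concrete: σ_y = 24.70 MPa, ρ = 2339 kg/m³
  PEEK: M = 7.63×10⁻³
  maraging steel: M = 5.31×10⁻³
  commercially pure titanium: M = 4.55×10⁻³
  concrete: M = 2.13×10⁻³
PEEK has the largest M.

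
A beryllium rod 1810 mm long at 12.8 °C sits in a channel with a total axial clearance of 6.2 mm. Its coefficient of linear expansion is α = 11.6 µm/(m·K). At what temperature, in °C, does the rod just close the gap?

308 °C

α·L₀·ΔT = 6.2 mm ⇒ ΔT = 6.2 / (11.6×10⁻⁶ × 1810.0) = 295.3 K.
T = 12.8 + 295.3 = 308.1 °C.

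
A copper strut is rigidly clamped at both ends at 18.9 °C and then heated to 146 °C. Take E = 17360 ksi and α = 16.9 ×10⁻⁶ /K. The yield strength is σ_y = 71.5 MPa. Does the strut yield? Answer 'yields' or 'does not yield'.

E = 17360 ksi = 119.7 GPa.
ΔT = 127.1 K. Constrained thermal stress σ = E·α·ΔT = 119.7×10³ MPa × 16.9×10⁻⁶ × 127.1 = 257 MPa (compressive).
Compare to σ_y = 71.5 MPa: σ ≥ σ_y, so it yields.

yields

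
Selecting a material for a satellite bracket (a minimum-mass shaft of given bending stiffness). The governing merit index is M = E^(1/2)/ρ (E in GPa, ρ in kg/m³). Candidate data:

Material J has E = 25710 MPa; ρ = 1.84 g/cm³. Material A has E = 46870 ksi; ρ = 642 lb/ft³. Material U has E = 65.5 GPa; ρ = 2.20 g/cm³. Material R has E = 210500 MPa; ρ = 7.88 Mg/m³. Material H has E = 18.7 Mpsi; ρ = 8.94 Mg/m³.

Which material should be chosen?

material U

Normalizing units and computing the index:
  material J: E = 25.71 GPa, ρ = 1840 kg/m³
  material A: E = 323.2 GPa, ρ = 10280 kg/m³
  material U: E = 65.50 GPa, ρ = 2200 kg/m³
  material R: E = 210.5 GPa, ρ = 7880 kg/m³
  material H: E = 128.9 GPa, ρ = 8940 kg/m³
  material U: M = 3.68×10⁻³
  material J: M = 2.76×10⁻³
  material R: M = 1.84×10⁻³
  material A: M = 1.75×10⁻³
  material H: M = 1.27×10⁻³
Highest index: material U.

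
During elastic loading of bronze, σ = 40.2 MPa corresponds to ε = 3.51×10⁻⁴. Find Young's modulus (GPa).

E = σ/ε = 40.2 MPa / 3.51×10⁻⁴ = 114500 MPa = 115 GPa.

115 GPa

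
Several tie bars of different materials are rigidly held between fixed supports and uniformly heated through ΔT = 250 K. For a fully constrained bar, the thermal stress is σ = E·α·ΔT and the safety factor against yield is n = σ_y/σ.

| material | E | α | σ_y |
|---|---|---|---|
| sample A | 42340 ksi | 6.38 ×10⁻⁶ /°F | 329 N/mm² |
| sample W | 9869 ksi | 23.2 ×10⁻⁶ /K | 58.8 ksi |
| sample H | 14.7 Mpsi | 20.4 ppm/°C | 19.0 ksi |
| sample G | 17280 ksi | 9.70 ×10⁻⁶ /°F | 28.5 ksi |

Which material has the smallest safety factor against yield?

Per material, after unit conversion:
  sample A: E = 291.9, α = 11.5, σ_y = 329.0 → σ = 838 MPa, n = 0.393
  sample W: E = 68.04, α = 23.2, σ_y = 405.4 → σ = 395 MPa, n = 1.03
  sample H: E = 101.4, α = 20.4, σ_y = 131.0 → σ = 517 MPa, n = 0.253
  sample G: E = 119.1, α = 17.5, σ_y = 196.5 → σ = 520 MPa, n = 0.378
Sample H has the lowest safety factor, n = 0.253.

sample H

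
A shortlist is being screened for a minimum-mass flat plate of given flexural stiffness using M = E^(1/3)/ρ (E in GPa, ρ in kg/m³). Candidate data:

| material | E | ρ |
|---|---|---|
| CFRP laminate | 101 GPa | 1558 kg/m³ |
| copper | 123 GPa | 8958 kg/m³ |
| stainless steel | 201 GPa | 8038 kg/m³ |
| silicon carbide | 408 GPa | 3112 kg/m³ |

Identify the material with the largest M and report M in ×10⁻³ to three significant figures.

Computing M directly (units already consistent):
  CFRP laminate: M = 2.99×10⁻³
  silicon carbide: M = 2.38×10⁻³
  stainless steel: M = 0.729×10⁻³
  copper: M = 0.555×10⁻³
CFRP laminate ranks first.

CFRP laminate, M = 2.99×10⁻³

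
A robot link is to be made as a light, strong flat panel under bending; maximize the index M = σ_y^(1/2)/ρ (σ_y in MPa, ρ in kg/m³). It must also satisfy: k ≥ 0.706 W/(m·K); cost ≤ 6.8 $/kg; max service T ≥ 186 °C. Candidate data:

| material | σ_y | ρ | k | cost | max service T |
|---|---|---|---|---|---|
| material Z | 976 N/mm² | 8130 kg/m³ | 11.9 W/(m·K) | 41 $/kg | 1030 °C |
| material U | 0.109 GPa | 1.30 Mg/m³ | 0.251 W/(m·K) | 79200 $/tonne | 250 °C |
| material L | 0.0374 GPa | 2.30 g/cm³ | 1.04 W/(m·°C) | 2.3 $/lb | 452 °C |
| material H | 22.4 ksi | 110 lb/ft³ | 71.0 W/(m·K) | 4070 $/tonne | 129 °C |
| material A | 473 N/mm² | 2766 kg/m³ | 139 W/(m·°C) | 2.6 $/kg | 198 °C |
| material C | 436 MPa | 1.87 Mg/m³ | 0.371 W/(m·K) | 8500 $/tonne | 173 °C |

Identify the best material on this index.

material A

Screen on constraints: k ≥ 0.706 W/(m·K); cost ≤ 6.8 $/kg; max service T ≥ 186 °C. Survivors: material L, material A.
After converting to SI:
  material L: σ_y = 37.40 MPa, ρ = 2300 kg/m³
  material A: σ_y = 473.0 MPa, ρ = 2766 kg/m³
  material A: M = 7.86×10⁻³
  material L: M = 2.66×10⁻³
Material A has the largest M.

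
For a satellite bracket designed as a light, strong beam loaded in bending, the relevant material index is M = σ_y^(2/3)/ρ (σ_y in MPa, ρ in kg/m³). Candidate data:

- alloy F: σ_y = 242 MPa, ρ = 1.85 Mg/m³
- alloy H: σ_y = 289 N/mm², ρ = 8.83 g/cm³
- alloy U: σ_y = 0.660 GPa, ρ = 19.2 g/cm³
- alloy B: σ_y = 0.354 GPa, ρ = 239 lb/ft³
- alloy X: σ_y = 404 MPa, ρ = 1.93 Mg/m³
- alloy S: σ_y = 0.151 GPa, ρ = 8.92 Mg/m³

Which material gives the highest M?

After converting to SI:
  alloy F: σ_y = 242.0 MPa, ρ = 1850 kg/m³
  alloy H: σ_y = 289.0 MPa, ρ = 8830 kg/m³
  alloy U: σ_y = 660.0 MPa, ρ = 19200 kg/m³
  alloy B: σ_y = 354.0 MPa, ρ = 3828 kg/m³
  alloy X: σ_y = 404.0 MPa, ρ = 1930 kg/m³
  alloy S: σ_y = 151.0 MPa, ρ = 8920 kg/m³
  alloy X: M = 28.3×10⁻³
  alloy F: M = 21.0×10⁻³
  alloy B: M = 13.1×10⁻³
  alloy H: M = 4.95×10⁻³
  alloy U: M = 3.95×10⁻³
  alloy S: M = 3.18×10⁻³
Alloy X has the largest M.

alloy X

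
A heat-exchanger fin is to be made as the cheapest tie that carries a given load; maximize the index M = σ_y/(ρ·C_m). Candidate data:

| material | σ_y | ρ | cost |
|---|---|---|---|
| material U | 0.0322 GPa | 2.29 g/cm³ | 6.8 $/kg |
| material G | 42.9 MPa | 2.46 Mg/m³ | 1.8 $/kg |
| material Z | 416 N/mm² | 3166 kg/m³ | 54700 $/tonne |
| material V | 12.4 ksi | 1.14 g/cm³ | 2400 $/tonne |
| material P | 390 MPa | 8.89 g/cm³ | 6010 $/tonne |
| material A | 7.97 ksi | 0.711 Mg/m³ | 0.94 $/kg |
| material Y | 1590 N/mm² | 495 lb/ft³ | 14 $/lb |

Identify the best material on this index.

Convert each candidate to consistent units, then evaluate M:
  material U: σ_y = 32.20 MPa, ρ = 2290 kg/m³, cost = 6.800 $/kg
  material G: σ_y = 42.90 MPa, ρ = 2460 kg/m³, cost = 1.800 $/kg
  material Z: σ_y = 416.0 MPa, ρ = 3166 kg/m³, cost = 54.70 $/kg
  material V: σ_y = 85.50 MPa, ρ = 1140 kg/m³, cost = 2.400 $/kg
  material P: σ_y = 390.0 MPa, ρ = 8890 kg/m³, cost = 6.010 $/kg
  material A: σ_y = 54.95 MPa, ρ = 711.0 kg/m³, cost = 0.9400 $/kg
  material Y: σ_y = 1590 MPa, ρ = 7929 kg/m³, cost = 30.86 $/kg
  material A: M = 82.2 kN·m per $
  material V: M = 31.2 kN·m per $
  material G: M = 9.69 kN·m per $
  material P: M = 7.30 kN·m per $
  material Y: M = 6.50 kN·m per $
  material Z: M = 2.40 kN·m per $
  material U: M = 2.07 kN·m per $
Material A has the largest M.

material A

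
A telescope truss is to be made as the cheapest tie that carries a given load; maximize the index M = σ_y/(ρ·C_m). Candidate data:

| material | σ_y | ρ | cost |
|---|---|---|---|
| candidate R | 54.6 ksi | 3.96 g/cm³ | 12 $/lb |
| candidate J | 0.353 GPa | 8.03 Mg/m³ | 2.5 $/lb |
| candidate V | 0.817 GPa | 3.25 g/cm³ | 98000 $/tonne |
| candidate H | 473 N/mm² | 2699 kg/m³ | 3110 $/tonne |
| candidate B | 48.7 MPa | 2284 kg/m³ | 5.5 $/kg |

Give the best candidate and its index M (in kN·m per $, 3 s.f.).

candidate H, M = 56.4 kN·m per $

Convert each candidate to consistent units, then evaluate M:
  candidate R: σ_y = 376.5 MPa, ρ = 3960 kg/m³, cost = 26.46 $/kg
  candidate J: σ_y = 353.0 MPa, ρ = 8030 kg/m³, cost = 5.511 $/kg
  candidate V: σ_y = 817.0 MPa, ρ = 3250 kg/m³, cost = 98.00 $/kg
  candidate H: σ_y = 473.0 MPa, ρ = 2699 kg/m³, cost = 3.110 $/kg
  candidate B: σ_y = 48.70 MPa, ρ = 2284 kg/m³, cost = 5.500 $/kg
  candidate H: M = 56.4 kN·m per $
  candidate J: M = 7.98 kN·m per $
  candidate B: M = 3.88 kN·m per $
  candidate R: M = 3.59 kN·m per $
  candidate V: M = 2.57 kN·m per $
The maximum is for candidate H.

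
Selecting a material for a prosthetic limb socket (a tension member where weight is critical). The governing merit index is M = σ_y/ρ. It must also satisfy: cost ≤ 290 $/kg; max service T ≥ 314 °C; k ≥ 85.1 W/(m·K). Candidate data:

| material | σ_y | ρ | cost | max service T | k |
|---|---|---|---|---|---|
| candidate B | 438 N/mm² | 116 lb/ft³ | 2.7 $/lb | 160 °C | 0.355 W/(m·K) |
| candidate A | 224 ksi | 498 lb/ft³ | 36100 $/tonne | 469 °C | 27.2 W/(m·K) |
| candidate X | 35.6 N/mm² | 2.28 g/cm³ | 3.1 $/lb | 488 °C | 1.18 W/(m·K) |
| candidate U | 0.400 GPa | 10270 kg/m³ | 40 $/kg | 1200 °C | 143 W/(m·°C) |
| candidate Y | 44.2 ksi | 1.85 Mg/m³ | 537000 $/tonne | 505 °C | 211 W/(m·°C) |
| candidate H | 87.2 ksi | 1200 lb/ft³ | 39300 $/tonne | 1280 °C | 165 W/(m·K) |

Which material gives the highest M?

Screen on constraints: cost ≤ 290 $/kg; max service T ≥ 314 °C; k ≥ 85.1 W/(m·K). Survivors: candidate U, candidate H.
Putting every candidate on a common basis:
  candidate U: σ_y = 400.0 MPa, ρ = 10270 kg/m³
  candidate H: σ_y = 601.2 MPa, ρ = 19220 kg/m³
  candidate U: M = 38.9 kN·m/kg
  candidate H: M = 31.3 kN·m/kg
Candidate U has the largest M.

candidate U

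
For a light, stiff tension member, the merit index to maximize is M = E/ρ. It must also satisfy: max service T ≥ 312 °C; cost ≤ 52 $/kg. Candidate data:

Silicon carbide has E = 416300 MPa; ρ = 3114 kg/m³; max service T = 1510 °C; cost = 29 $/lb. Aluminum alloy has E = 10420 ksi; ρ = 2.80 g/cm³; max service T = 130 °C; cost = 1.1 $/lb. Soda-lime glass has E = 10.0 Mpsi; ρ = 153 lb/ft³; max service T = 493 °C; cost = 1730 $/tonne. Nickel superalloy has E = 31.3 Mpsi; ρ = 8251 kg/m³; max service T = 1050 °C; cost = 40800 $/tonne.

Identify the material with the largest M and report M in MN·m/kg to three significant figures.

soda-lime glass, M = 28.1 MN·m/kg

Screen on constraints: max service T ≥ 312 °C; cost ≤ 52 $/kg. Survivors: soda-lime glass, nickel superalloy.
In SI units:
  soda-lime glass: E = 68.95 GPa, ρ = 2451 kg/m³
  nickel superalloy: E = 215.8 GPa, ρ = 8251 kg/m³
  soda-lime glass: M = 28.1 MN·m/kg
  nickel superalloy: M = 26.2 MN·m/kg
Soda-lime glass has the largest M.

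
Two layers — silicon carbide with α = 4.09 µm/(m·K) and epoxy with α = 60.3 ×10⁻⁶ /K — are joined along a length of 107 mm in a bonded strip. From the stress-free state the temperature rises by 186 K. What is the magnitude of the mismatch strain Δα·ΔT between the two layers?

Δα = |4.09 − 60.3|×10⁻⁶/K = 56.2×10⁻⁶/K.
Mismatch strain = Δα·ΔT = 56.2×10⁻⁶ × 186.0 = 0.0105.

0.0105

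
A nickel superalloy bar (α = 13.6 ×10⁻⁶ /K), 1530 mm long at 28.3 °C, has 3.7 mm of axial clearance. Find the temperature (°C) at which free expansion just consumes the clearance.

206 °C

α·L₀·ΔT = 3.7 mm ⇒ ΔT = 3.7 / (13.6×10⁻⁶ × 1530.0) = 177.8 K.
T = 28.3 + 177.8 = 206.1 °C.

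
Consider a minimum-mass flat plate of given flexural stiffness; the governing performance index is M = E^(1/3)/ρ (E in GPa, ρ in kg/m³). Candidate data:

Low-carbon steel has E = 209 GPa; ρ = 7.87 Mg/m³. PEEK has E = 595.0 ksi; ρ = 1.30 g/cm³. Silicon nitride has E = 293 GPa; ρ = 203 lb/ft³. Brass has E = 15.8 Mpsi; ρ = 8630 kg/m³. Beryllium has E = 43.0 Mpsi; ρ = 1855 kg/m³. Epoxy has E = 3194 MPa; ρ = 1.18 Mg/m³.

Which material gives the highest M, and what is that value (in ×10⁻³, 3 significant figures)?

In SI units:
  low-carbon steel: E = 209.0 GPa, ρ = 7870 kg/m³
  PEEK: E = 4.102 GPa, ρ = 1300 kg/m³
  silicon nitride: E = 293.0 GPa, ρ = 3252 kg/m³
  brass: E = 108.9 GPa, ρ = 8630 kg/m³
  beryllium: E = 296.5 GPa, ρ = 1855 kg/m³
  epoxy: E = 3.194 GPa, ρ = 1180 kg/m³
  beryllium: M = 3.59×10⁻³
  silicon nitride: M = 2.04×10⁻³
  epoxy: M = 1.25×10⁻³
  PEEK: M = 1.23×10⁻³
  low-carbon steel: M = 0.754×10⁻³
  brass: M = 0.553×10⁻³
The maximum is for beryllium.

beryllium, M = 3.59×10⁻³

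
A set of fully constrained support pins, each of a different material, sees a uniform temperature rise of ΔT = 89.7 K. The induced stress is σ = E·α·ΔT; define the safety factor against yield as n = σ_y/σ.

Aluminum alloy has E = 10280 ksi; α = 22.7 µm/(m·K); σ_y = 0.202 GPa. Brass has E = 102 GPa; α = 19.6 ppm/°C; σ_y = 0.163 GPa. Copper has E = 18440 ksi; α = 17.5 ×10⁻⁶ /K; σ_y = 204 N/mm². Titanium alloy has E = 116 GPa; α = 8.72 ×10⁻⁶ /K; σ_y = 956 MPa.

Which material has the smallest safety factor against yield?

In consistent units (E in GPa, α in ×10⁻⁶/K, σ_y in MPa):
  aluminum alloy: E = 70.88, α = 22.7, σ_y = 202.0 → σ = 144 MPa, n = 1.40
  brass: E = 102.0, α = 19.6, σ_y = 163.0 → σ = 179 MPa, n = 0.909
  copper: E = 127.1, α = 17.5, σ_y = 204.0 → σ = 200 MPa, n = 1.02
  titanium alloy: E = 116.0, α = 8.72, σ_y = 956.0 → σ = 90.7 MPa, n = 10.5
Brass has the lowest safety factor, n = 0.909.

brass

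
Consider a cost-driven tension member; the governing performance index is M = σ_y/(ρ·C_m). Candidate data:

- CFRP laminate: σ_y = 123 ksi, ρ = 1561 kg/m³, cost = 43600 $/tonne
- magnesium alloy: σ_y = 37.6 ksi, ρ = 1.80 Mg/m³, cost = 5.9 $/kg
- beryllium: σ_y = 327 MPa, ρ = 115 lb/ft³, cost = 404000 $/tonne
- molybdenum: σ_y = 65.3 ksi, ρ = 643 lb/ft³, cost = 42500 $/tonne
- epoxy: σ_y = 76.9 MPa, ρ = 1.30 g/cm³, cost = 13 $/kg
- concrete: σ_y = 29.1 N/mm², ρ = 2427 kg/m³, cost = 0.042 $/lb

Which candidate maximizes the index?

concrete

Normalizing units and computing the index:
  CFRP laminate: σ_y = 848.1 MPa, ρ = 1561 kg/m³, cost = 43.60 $/kg
  magnesium alloy: σ_y = 259.2 MPa, ρ = 1800 kg/m³, cost = 5.900 $/kg
  beryllium: σ_y = 327.0 MPa, ρ = 1842 kg/m³, cost = 404.0 $/kg
  molybdenum: σ_y = 450.2 MPa, ρ = 10300 kg/m³, cost = 42.50 $/kg
  epoxy: σ_y = 76.90 MPa, ρ = 1300 kg/m³, cost = 13.00 $/kg
  concrete: σ_y = 29.10 MPa, ρ = 2427 kg/m³, cost = 0.09259 $/kg
  concrete: M = 129 kN·m per $
  magnesium alloy: M = 24.4 kN·m per $
  CFRP laminate: M = 12.5 kN·m per $
  epoxy: M = 4.55 kN·m per $
  molybdenum: M = 1.03 kN·m per $
  beryllium: M = 0.439 kN·m per $
Concrete ranks first.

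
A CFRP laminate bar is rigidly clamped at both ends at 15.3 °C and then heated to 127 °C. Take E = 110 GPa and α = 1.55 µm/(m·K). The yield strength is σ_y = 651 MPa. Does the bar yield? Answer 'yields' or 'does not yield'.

ΔT = 111.7 K. Constrained thermal stress σ = E·α·ΔT = 110.0×10³ MPa × 1.55×10⁻⁶ × 111.7 = 19.0 MPa (compressive).
Compare to σ_y = 651 MPa: σ < σ_y, so it does not yield.

does not yield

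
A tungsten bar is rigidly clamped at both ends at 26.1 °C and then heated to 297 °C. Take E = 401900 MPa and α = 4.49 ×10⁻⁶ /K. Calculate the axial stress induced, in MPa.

E = 401900 MPa = 401.9 GPa.
ΔT = 270.9 K. Constrained thermal stress σ = E·α·ΔT = 401.9×10³ MPa × 4.49×10⁻⁶ × 270.9 = 489 MPa (compressive).

489 MPa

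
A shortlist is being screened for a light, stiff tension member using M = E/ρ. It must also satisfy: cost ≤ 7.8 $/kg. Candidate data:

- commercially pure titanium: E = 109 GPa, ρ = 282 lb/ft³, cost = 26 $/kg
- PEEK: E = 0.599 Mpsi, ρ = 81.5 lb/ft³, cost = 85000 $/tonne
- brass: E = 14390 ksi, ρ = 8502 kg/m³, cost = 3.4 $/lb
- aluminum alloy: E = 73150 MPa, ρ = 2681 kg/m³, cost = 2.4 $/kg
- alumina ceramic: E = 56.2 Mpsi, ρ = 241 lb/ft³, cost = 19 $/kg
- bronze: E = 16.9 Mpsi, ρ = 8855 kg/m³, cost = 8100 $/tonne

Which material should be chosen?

aluminum alloy

Screen on constraints: cost ≤ 7.8 $/kg. Survivors: brass, aluminum alloy.
Putting every candidate on a common basis:
  brass: E = 99.22 GPa, ρ = 8502 kg/m³
  aluminum alloy: E = 73.15 GPa, ρ = 2681 kg/m³
  aluminum alloy: M = 27.3 MN·m/kg
  brass: M = 11.7 MN·m/kg
The maximum is for aluminum alloy.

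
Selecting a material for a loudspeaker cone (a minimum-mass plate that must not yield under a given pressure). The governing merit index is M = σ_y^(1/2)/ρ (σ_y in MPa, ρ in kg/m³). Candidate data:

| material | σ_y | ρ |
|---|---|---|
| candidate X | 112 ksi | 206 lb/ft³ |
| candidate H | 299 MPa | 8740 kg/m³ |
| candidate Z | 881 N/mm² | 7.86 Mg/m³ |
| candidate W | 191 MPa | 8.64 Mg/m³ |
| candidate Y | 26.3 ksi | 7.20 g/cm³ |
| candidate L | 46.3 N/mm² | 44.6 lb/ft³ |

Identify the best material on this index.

candidate L

Putting every candidate on a common basis:
  candidate X: σ_y = 772.2 MPa, ρ = 3300 kg/m³
  candidate H: σ_y = 299.0 MPa, ρ = 8740 kg/m³
  candidate Z: σ_y = 881.0 MPa, ρ = 7860 kg/m³
  candidate W: σ_y = 191.0 MPa, ρ = 8640 kg/m³
  candidate Y: σ_y = 181.3 MPa, ρ = 7200 kg/m³
  candidate L: σ_y = 46.30 MPa, ρ = 714.4 kg/m³
  candidate L: M = 9.52×10⁻³
  candidate X: M = 8.42×10⁻³
  candidate Z: M = 3.78×10⁻³
  candidate H: M = 1.98×10⁻³
  candidate Y: M = 1.87×10⁻³
  candidate W: M = 1.60×10⁻³
Candidate L ranks first.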